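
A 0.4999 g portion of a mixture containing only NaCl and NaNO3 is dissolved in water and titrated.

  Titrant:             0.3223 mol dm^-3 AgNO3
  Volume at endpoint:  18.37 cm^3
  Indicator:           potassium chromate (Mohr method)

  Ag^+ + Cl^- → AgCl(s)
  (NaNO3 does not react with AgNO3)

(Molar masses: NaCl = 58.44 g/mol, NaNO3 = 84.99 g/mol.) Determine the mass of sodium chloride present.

n(AgNO3) = 0.01837 × 0.3223 = 5.921 × 10^-3 mol
Let x = n(NaCl), y = n(NaNO3).
Titrant: 1x = 5.921 × 10^-3;  mass: 58.44x + 84.99y = 0.4999
Solving, x = 5.921 × 10^-3 mol, y = 1.811 × 10^-3 mol
mass of NaCl = 5.921 × 10^-3 × 58.44 = 0.3460 g

0.3460 g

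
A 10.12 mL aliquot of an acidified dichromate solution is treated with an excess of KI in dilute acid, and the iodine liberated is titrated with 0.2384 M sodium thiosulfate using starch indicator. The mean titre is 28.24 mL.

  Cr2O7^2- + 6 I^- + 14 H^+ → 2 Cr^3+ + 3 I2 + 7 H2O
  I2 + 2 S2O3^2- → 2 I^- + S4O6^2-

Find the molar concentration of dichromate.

0.1109 M

n(S2O3^2-) = 0.02824 × 0.2384 = 6.732 × 10^-3 mol
n(I2) = n(S2O3^2-)/2 = 3.366 × 10^-3 mol
From the 1:3 ratio, n(Cr2O7^2-) in the aliquot = 1/3 × 3.366 × 10^-3 = 1.122 × 10^-3 mol
[Cr2O7^2-] = 1.122 × 10^-3 / 0.01012 = 0.1109 mol/L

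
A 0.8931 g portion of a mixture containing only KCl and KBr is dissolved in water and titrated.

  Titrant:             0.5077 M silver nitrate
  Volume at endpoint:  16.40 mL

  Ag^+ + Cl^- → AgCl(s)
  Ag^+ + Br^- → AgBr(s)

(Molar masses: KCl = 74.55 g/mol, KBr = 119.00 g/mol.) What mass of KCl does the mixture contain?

0.1639 g

n(AgNO3) = 0.01640 × 0.5077 = 8.326 × 10^-3 mol
Let x = n(KCl), y = n(KBr).
Titrant: 1x + 1y = 8.326 × 10^-3;  mass: 74.55x + 119.00y = 0.8931
Solving, x = 2.199 × 10^-3 mol, y = 6.128 × 10^-3 mol
mass of KCl = 2.199 × 10^-3 × 74.55 = 0.1639 g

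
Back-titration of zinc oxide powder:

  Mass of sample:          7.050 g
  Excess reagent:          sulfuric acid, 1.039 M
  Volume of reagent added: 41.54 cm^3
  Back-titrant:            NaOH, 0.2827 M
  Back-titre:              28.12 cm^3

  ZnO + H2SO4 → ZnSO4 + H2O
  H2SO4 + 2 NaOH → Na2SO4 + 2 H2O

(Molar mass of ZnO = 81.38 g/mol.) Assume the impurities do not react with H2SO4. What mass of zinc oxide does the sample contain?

3.189 g

n(H2SO4) added = 0.04154 × 1.039 = 0.04316 mol
n(NaOH) used in back-titration = 0.02812 × 0.2827 = 7.950 × 10^-3 mol
From the 1:2 ratio, n(H2SO4) left over = 1/2 × 7.950 × 10^-3 = 3.975 × 10^-3 mol
n(H2SO4) consumed by analyte = 0.04316 − 3.975 × 10^-3 = 0.03919 mol
n(ZnO) = 0.03919 mol (1:1 ratio)
mass of ZnO = 0.03919 × 81.38 = 3.189 g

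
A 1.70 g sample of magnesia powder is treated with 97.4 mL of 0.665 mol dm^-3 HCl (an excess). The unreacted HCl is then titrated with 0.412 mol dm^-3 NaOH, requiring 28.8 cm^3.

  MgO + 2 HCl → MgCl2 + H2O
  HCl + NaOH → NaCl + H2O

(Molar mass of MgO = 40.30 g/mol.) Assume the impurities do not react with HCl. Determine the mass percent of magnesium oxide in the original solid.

62.7 %

n(HCl) added = 0.0974 × 0.665 = 0.0648 mol
n(NaOH) used in back-titration = 0.0288 × 0.412 = 0.0119 mol
n(HCl) left over = 0.0119 mol (1:1 ratio)
n(HCl) consumed by analyte = 0.0648 − 0.0119 = 0.0529 mol
From the 1:2 ratio, n(MgO) = 1/2 × 0.0529 = 0.0265 mol
mass of MgO = 0.0265 × 40.30 = 1.07 g
% MgO = 1.07 / 1.70 × 100 = 62.7 %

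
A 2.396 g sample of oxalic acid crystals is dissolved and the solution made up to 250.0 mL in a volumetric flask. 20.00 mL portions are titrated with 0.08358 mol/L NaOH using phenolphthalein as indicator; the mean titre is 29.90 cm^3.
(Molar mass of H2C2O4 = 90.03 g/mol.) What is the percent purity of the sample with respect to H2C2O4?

H2C2O4 + 2 NaOH → Na2C2O4 + 2 H2O
n(NaOH) per titration = 0.02990 × 0.08358 = 2.499 × 10^-3 mol
From the 1:2 ratio, n(H2C2O4) in each aliquot = 1/2 × 2.499 × 10^-3 = 1.250 × 10^-3 mol
n(H2C2O4) in the whole flask = 1.250 × 10^-3 × 250.0/20.00 = 0.01562 mol
mass of H2C2O4 = 0.01562 × 90.03 = 1.406 g
% H2C2O4 = 1.406 / 2.396 × 100 = 58.69 %

58.69 %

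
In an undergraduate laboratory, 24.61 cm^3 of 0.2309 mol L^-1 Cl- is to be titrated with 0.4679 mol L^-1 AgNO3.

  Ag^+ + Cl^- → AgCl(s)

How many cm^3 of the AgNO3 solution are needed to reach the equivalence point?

12.14 mL

n(Cl-) = 0.02461 L × 0.2309 mol/L = 5.682 × 10^-3 mol
n(AgNO3) = 5.682 × 10^-3 mol (1:1 stoichiometry)
V(AgNO3) = 5.682 × 10^-3 mol / 0.4679 mol/L = 0.01214 L = 12.14 mL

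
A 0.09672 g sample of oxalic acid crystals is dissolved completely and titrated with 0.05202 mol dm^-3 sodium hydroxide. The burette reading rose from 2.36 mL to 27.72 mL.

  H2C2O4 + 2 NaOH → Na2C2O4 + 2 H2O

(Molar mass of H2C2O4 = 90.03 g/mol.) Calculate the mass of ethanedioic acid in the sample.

n(NaOH) = 0.02536 L × 0.05202 mol/L = 1.319 × 10^-3 mol
From the 1:2 ratio, n(H2C2O4) = 1/2 × 1.319 × 10^-3 = 6.596 × 10^-4 mol
mass of H2C2O4 = 6.596 × 10^-4 × 90.03 g/mol = 0.05939 g

0.05939 g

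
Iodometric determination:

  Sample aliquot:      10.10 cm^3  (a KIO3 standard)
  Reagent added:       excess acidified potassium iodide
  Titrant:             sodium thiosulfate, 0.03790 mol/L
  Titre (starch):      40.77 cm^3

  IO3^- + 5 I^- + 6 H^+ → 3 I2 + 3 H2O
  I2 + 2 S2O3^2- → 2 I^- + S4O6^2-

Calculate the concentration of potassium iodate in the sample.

0.02550 mol/L

n(S2O3^2-) = 0.04077 × 0.03790 = 1.545 × 10^-3 mol
n(I2) = n(S2O3^2-)/2 = 7.726 × 10^-4 mol
From the 1:3 ratio, n(IO3^-) in the aliquot = 1/3 × 7.726 × 10^-4 = 2.575 × 10^-4 mol
[IO3^-] = 2.575 × 10^-4 / 0.01010 = 0.02550 mol/L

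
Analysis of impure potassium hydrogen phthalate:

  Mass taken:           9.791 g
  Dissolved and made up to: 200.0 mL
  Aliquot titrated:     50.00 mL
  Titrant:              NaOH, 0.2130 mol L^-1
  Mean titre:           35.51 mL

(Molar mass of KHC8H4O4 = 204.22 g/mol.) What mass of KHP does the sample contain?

6.179 g

KHC8H4O4 + NaOH → KNaC8H4O4 + H2O
n(NaOH) per titration = 0.03551 × 0.2130 = 7.564 × 10^-3 mol
n(KHC8H4O4) in each aliquot = 7.564 × 10^-3 mol (1:1 ratio)
n(KHC8H4O4) in the whole flask = 7.564 × 10^-3 × 200.0/50.00 = 0.03025 mol
mass of KHC8H4O4 = 0.03025 × 204.22 = 6.179 g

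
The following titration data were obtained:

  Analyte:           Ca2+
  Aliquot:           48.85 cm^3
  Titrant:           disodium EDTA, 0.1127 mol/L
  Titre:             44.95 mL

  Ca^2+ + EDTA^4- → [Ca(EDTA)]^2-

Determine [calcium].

n(EDTA) = 0.04495 L × 0.1127 mol/L = 5.066 × 10^-3 mol
n(Ca2+) = 5.066 × 10^-3 mol (1:1 mole ratio)
[Ca2+] = 5.066 × 10^-3 mol / 0.04885 L = 0.1037 mol/L

0.1037 mol/L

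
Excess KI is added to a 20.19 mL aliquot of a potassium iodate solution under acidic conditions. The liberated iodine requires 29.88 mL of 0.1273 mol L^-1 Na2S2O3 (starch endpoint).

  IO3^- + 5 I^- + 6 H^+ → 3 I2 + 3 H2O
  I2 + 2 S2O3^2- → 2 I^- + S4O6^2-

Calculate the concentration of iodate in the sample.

n(S2O3^2-) = 0.02988 × 0.1273 = 3.804 × 10^-3 mol
n(I2) = n(S2O3^2-)/2 = 1.902 × 10^-3 mol
From the 1:3 ratio, n(IO3^-) in the aliquot = 1/3 × 1.902 × 10^-3 = 6.340 × 10^-4 mol
[IO3^-] = 6.340 × 10^-4 / 0.02019 = 0.03140 mol/L

0.03140 mol/L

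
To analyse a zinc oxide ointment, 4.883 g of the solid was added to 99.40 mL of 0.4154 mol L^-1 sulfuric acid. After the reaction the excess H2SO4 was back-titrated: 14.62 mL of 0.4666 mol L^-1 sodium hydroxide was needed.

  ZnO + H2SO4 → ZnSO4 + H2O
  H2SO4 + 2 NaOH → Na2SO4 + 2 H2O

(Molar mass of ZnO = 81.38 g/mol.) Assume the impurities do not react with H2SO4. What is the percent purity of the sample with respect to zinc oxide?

63.13 %

n(H2SO4) added = 0.09940 × 0.4154 = 0.04129 mol
n(NaOH) used in back-titration = 0.01462 × 0.4666 = 6.822 × 10^-3 mol
From the 1:2 ratio, n(H2SO4) left over = 1/2 × 6.822 × 10^-3 = 3.411 × 10^-3 mol
n(H2SO4) consumed by analyte = 0.04129 − 3.411 × 10^-3 = 0.03788 mol
n(ZnO) = 0.03788 mol (1:1 ratio)
mass of ZnO = 0.03788 × 81.38 = 3.083 g
% ZnO = 3.083 / 4.883 × 100 = 63.13 %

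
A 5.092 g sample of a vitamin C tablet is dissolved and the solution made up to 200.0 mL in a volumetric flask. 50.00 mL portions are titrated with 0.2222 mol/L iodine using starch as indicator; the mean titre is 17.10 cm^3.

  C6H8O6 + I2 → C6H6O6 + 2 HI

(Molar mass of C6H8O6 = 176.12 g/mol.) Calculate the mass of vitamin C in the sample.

2.677 g

n(I2) per titration = 0.01710 × 0.2222 = 3.800 × 10^-3 mol
n(C6H8O6) in each aliquot = 3.800 × 10^-3 mol (1:1 ratio)
n(C6H8O6) in the whole flask = 3.800 × 10^-3 × 200.0/50.00 = 0.01520 mol
mass of C6H8O6 = 0.01520 × 176.12 = 2.677 g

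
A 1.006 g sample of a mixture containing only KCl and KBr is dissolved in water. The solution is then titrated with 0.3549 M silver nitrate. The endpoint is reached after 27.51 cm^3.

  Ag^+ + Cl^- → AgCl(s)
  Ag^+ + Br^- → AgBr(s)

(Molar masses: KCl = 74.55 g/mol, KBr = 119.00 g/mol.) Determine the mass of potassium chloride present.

n(AgNO3) = 0.02751 × 0.3549 = 9.763 × 10^-3 mol
Let x = n(KCl), y = n(KBr).
Titrant: 1x + 1y = 9.763 × 10^-3;  mass: 74.55x + 119.00y = 1.006
Solving, x = 3.506 × 10^-3 mol, y = 6.258 × 10^-3 mol
mass of KCl = 3.506 × 10^-3 × 74.55 = 0.2614 g

0.2614 g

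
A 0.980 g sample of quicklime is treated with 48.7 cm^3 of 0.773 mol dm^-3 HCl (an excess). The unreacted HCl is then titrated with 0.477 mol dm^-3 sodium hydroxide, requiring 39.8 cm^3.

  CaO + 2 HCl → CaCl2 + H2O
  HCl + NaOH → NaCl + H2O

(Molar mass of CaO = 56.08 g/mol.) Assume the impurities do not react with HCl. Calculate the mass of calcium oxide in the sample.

0.523 g

n(HCl) added = 0.0487 × 0.773 = 0.0376 mol
n(NaOH) used in back-titration = 0.0398 × 0.477 = 0.0190 mol
n(HCl) left over = 0.0190 mol (1:1 ratio)
n(HCl) consumed by analyte = 0.0376 − 0.0190 = 0.0187 mol
From the 1:2 ratio, n(CaO) = 1/2 × 0.0187 = 9.33 × 10^-3 mol
mass of CaO = 9.33 × 10^-3 × 56.08 = 0.523 g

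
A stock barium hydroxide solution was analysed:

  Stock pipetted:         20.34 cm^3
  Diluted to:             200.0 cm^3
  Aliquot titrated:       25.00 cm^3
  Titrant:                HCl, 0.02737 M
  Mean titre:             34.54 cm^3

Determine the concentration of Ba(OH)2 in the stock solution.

Ba(OH)2 + 2 HCl → BaCl2 + 2 H2O
n(HCl) = 0.03454 × 0.02737 = 9.454 × 10^-4 mol
From the 1:2 ratio, n(Ba(OH)2) in the aliquot = 1/2 × 9.454 × 10^-4 = 4.727 × 10^-4 mol
[Ba(OH)2]_dilute = 4.727 × 10^-4 / 0.02500 = 0.01891 mol/L
Dilution factor = 200.0 / 20.34 = 9.833
[Ba(OH)2]_stock = 0.01891 × 9.833 = 0.1859 mol/L

0.1859 M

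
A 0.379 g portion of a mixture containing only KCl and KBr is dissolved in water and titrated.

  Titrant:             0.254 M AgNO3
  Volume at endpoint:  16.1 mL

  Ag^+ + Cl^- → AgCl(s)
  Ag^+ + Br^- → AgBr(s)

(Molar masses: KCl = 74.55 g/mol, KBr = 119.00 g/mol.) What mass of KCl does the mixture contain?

n(AgNO3) = 0.0161 × 0.254 = 4.09 × 10^-3 mol
Let x = n(KCl), y = n(KBr).
Titrant: 1x + 1y = 4.09 × 10^-3;  mass: 74.55x + 119.00y = 0.379
Solving, x = 2.42 × 10^-3 mol, y = 1.67 × 10^-3 mol
mass of KCl = 2.42 × 10^-3 × 74.55 = 0.181 g

0.181 g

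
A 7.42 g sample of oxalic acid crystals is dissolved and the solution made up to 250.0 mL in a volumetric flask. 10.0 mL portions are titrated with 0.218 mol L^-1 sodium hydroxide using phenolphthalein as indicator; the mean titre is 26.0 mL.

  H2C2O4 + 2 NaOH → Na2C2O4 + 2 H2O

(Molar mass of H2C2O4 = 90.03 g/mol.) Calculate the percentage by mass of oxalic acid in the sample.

n(NaOH) per titration = 0.0260 × 0.218 = 5.67 × 10^-3 mol
From the 1:2 ratio, n(H2C2O4) in each aliquot = 1/2 × 5.67 × 10^-3 = 2.83 × 10^-3 mol
n(H2C2O4) in the whole flask = 2.83 × 10^-3 × 250.0/10.0 = 0.0709 mol
mass of H2C2O4 = 0.0709 × 90.03 = 6.38 g
% H2C2O4 = 6.38 / 7.42 × 100 = 86.0 %

86.0 %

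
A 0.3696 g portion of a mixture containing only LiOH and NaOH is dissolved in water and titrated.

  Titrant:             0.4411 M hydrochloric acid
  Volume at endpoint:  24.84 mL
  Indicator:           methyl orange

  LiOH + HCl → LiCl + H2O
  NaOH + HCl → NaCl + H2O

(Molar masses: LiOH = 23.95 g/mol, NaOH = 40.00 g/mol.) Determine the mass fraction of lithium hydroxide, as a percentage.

n(HCl) = 0.02484 × 0.4411 = 0.01096 mol
Let x = n(LiOH), y = n(NaOH).
Titrant: 1x + 1y = 0.01096;  mass: 23.95x + 40.00y = 0.3696
Solving, x = 4.279 × 10^-3 mol, y = 6.678 × 10^-3 mol
mass of LiOH = 4.279 × 10^-3 × 23.95 = 0.1025 g
% LiOH = 0.1025 / 0.3696 × 100 = 27.73 %

27.73 %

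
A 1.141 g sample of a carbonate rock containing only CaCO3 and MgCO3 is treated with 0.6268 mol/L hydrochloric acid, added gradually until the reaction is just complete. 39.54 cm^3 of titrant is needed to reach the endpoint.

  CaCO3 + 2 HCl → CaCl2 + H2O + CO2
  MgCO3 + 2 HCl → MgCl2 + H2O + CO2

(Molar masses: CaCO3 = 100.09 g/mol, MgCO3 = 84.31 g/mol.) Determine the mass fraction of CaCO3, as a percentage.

n(HCl) = 0.03954 × 0.6268 = 0.02478 mol
Let x = n(CaCO3), y = n(MgCO3).
Titrant: 2x + 2y = 0.02478;  mass: 100.09x + 84.31y = 1.141
Solving, x = 6.099 × 10^-3 mol, y = 6.293 × 10^-3 mol
mass of CaCO3 = 6.099 × 10^-3 × 100.09 = 0.6105 g
% CaCO3 = 0.6105 / 1.141 × 100 = 53.50 %

53.50 %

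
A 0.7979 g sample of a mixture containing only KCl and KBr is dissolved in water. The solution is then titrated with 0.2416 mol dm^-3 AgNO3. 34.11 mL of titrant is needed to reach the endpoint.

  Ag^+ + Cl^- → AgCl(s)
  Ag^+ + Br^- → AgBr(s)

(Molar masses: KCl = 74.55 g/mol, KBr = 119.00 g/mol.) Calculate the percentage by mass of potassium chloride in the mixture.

n(AgNO3) = 0.03411 × 0.2416 = 8.241 × 10^-3 mol
Let x = n(KCl), y = n(KBr).
Titrant: 1x + 1y = 8.241 × 10^-3;  mass: 74.55x + 119.00y = 0.7979
Solving, x = 4.112 × 10^-3 mol, y = 4.129 × 10^-3 mol
mass of KCl = 4.112 × 10^-3 × 74.55 = 0.3065 g
% KCl = 0.3065 / 0.7979 × 100 = 38.42 %

38.42 %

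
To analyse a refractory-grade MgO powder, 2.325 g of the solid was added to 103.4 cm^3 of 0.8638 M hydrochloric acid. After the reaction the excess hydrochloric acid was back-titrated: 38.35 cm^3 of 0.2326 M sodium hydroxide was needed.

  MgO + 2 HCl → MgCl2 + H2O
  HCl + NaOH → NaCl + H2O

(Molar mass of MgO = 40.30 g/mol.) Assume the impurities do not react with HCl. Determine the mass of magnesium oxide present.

n(HCl) added = 0.1034 × 0.8638 = 0.08932 mol
n(NaOH) used in back-titration = 0.03835 × 0.2326 = 8.920 × 10^-3 mol
n(HCl) left over = 8.920 × 10^-3 mol (1:1 ratio)
n(HCl) consumed by analyte = 0.08932 − 8.920 × 10^-3 = 0.08040 mol
From the 1:2 ratio, n(MgO) = 1/2 × 0.08040 = 0.04020 mol
mass of MgO = 0.04020 × 40.30 = 1.620 g

1.620 g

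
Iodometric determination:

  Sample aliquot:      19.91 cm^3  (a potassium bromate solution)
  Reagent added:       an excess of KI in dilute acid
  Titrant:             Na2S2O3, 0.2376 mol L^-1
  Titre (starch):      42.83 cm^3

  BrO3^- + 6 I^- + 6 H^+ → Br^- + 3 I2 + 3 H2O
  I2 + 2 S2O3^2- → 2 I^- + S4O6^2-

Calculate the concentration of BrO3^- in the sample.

0.08519 mol/L

n(S2O3^2-) = 0.04283 × 0.2376 = 0.01018 mol
n(I2) = n(S2O3^2-)/2 = 5.088 × 10^-3 mol
From the 1:3 ratio, n(BrO3^-) in the aliquot = 1/3 × 5.088 × 10^-3 = 1.696 × 10^-3 mol
[BrO3^-] = 1.696 × 10^-3 / 0.01991 = 0.08519 mol/L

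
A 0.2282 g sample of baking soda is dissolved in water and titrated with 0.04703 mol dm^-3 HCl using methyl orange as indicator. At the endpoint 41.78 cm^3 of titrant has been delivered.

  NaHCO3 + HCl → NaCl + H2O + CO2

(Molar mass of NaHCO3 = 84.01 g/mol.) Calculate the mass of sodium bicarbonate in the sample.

n(HCl) = 0.04178 L × 0.04703 mol/L = 1.965 × 10^-3 mol
n(NaHCO3) = 1.965 × 10^-3 mol (1:1 ratio)
mass of NaHCO3 = 1.965 × 10^-3 × 84.01 g/mol = 0.1651 g

0.1651 g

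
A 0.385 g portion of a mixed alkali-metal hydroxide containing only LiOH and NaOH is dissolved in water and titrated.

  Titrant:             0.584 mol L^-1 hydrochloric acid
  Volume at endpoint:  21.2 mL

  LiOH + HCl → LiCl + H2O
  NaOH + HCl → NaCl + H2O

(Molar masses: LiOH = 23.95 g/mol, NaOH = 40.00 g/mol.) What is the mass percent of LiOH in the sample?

42.7 %

n(HCl) = 0.0212 × 0.584 = 0.0124 mol
Let x = n(LiOH), y = n(NaOH).
Titrant: 1x + 1y = 0.0124;  mass: 23.95x + 40.00y = 0.385
Solving, x = 6.87 × 10^-3 mol, y = 5.51 × 10^-3 mol
mass of LiOH = 6.87 × 10^-3 × 23.95 = 0.164 g
% LiOH = 0.164 / 0.385 × 100 = 42.7 %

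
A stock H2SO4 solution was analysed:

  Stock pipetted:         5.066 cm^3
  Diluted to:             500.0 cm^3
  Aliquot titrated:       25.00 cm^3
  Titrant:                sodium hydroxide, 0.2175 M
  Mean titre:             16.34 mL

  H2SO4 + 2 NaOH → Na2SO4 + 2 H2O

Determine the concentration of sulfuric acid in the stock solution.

7.015 M

n(NaOH) = 0.01634 × 0.2175 = 3.554 × 10^-3 mol
From the 1:2 ratio, n(H2SO4) in the aliquot = 1/2 × 3.554 × 10^-3 = 1.777 × 10^-3 mol
[H2SO4]_dilute = 1.777 × 10^-3 / 0.02500 = 0.07108 mol/L
Dilution factor = 500.0 / 5.066 = 98.70
[H2SO4]_stock = 0.07108 × 98.70 = 7.015 mol/L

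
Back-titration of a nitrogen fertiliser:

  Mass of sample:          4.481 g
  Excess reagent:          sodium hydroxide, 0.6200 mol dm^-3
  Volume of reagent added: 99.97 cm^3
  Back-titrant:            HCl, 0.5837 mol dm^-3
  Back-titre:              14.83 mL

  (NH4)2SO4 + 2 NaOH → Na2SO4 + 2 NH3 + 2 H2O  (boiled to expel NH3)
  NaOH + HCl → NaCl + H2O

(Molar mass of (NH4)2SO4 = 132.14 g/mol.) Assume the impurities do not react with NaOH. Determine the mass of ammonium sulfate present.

3.523 g

n(NaOH) added = 0.09997 × 0.6200 = 0.06198 mol
n(HCl) used in back-titration = 0.01483 × 0.5837 = 8.656 × 10^-3 mol
n(NaOH) left over = 8.656 × 10^-3 mol (1:1 ratio)
n(NaOH) consumed by analyte = 0.06198 − 8.656 × 10^-3 = 0.05333 mol
From the 1:2 ratio, n((NH4)2SO4) = 1/2 × 0.05333 = 0.02666 mol
mass of (NH4)2SO4 = 0.02666 × 132.14 = 3.523 g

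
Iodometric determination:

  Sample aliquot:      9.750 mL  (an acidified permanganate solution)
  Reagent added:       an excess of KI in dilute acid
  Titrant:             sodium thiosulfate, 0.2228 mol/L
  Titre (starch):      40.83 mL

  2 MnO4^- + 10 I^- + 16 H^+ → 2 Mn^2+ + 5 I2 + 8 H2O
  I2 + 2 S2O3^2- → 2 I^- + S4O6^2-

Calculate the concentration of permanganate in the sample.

n(S2O3^2-) = 0.04083 × 0.2228 = 9.097 × 10^-3 mol
n(I2) = n(S2O3^2-)/2 = 4.548 × 10^-3 mol
From the 2:5 ratio, n(MnO4^-) in the aliquot = 2/5 × 4.548 × 10^-3 = 1.819 × 10^-3 mol
[MnO4^-] = 1.819 × 10^-3 / 0.009750 = 0.1866 mol/L

0.1866 mol/L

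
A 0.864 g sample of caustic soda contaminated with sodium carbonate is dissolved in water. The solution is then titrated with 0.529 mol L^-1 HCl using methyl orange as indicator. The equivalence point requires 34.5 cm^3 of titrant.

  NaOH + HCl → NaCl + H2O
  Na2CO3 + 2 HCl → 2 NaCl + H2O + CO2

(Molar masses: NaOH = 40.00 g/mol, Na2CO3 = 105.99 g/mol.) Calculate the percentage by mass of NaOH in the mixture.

36.8 %

n(HCl) = 0.0345 × 0.529 = 0.0183 mol
Let x = n(NaOH), y = n(Na2CO3).
Titrant: 1x + 2y = 0.0183;  mass: 40.00x + 105.99y = 0.864
Solving, x = 7.94 × 10^-3 mol, y = 5.16 × 10^-3 mol
mass of NaOH = 7.94 × 10^-3 × 40.00 = 0.318 g
% NaOH = 0.318 / 0.864 × 100 = 36.8 %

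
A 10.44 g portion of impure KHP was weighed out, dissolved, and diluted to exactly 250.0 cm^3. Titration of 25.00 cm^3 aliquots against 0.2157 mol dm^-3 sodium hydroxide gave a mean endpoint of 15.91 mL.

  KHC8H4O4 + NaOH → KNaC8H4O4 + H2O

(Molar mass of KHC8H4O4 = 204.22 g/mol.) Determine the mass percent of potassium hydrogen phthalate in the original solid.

67.13 %

n(NaOH) per titration = 0.01591 × 0.2157 = 3.432 × 10^-3 mol
n(KHC8H4O4) in each aliquot = 3.432 × 10^-3 mol (1:1 ratio)
n(KHC8H4O4) in the whole flask = 3.432 × 10^-3 × 250.0/25.00 = 0.03432 mol
mass of KHC8H4O4 = 0.03432 × 204.22 = 7.008 g
% KHC8H4O4 = 7.008 / 10.44 × 100 = 67.13 %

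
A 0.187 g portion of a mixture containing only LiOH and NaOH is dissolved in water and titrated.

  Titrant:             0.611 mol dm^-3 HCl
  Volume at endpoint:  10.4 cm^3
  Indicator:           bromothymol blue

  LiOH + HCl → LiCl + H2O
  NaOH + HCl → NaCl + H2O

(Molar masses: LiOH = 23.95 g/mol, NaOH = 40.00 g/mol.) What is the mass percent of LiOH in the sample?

53.6 %

n(HCl) = 0.0104 × 0.611 = 6.35 × 10^-3 mol
Let x = n(LiOH), y = n(NaOH).
Titrant: 1x + 1y = 6.35 × 10^-3;  mass: 23.95x + 40.00y = 0.187
Solving, x = 4.19 × 10^-3 mol, y = 2.17 × 10^-3 mol
mass of LiOH = 4.19 × 10^-3 × 23.95 = 0.100 g
% LiOH = 0.100 / 0.187 × 100 = 53.6 %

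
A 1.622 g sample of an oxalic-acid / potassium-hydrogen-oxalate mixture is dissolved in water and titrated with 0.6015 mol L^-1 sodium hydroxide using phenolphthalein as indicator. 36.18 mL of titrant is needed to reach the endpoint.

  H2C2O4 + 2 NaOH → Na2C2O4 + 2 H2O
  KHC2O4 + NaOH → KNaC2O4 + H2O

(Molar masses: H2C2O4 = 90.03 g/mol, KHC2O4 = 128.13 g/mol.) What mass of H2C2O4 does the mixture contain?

n(NaOH) = 0.03618 × 0.6015 = 0.02176 mol
Let x = n(H2C2O4), y = n(KHC2O4).
Titrant: 2x + 1y = 0.02176;  mass: 90.03x + 128.13y = 1.622
Solving, x = 7.017 × 10^-3 mol, y = 7.729 × 10^-3 mol
mass of H2C2O4 = 7.017 × 10^-3 × 90.03 = 0.6317 g

0.6317 g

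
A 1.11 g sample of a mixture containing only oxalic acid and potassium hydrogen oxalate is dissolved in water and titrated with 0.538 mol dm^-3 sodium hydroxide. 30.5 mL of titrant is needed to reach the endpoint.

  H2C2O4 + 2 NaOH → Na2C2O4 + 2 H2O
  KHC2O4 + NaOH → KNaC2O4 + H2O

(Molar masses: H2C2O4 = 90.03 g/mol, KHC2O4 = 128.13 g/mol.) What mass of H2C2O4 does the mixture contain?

n(NaOH) = 0.0305 × 0.538 = 0.0164 mol
Let x = n(H2C2O4), y = n(KHC2O4).
Titrant: 2x + 1y = 0.0164;  mass: 90.03x + 128.13y = 1.11
Solving, x = 5.97 × 10^-3 mol, y = 4.47 × 10^-3 mol
mass of H2C2O4 = 5.97 × 10^-3 × 90.03 = 0.538 g

0.538 g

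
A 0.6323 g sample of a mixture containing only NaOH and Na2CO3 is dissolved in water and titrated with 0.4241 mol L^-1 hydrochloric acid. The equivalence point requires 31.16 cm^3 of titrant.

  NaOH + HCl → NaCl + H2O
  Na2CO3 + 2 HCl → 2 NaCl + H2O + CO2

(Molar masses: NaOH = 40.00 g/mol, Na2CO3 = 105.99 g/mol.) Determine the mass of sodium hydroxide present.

n(HCl) = 0.03116 × 0.4241 = 0.01321 mol
Let x = n(NaOH), y = n(Na2CO3).
Titrant: 1x + 2y = 0.01321;  mass: 40.00x + 105.99y = 0.6323
Solving, x = 5.235 × 10^-3 mol, y = 3.990 × 10^-3 mol
mass of NaOH = 5.235 × 10^-3 × 40.00 = 0.2094 g

0.2094 g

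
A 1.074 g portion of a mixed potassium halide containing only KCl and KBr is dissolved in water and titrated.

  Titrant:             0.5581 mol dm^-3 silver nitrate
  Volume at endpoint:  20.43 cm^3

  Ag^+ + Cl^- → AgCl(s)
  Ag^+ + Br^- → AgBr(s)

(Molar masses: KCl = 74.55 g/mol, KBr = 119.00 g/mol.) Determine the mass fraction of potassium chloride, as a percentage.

44.17 %

n(AgNO3) = 0.02043 × 0.5581 = 0.01140 mol
Let x = n(KCl), y = n(KBr).
Titrant: 1x + 1y = 0.01140;  mass: 74.55x + 119.00y = 1.074
Solving, x = 6.363 × 10^-3 mol, y = 5.039 × 10^-3 mol
mass of KCl = 6.363 × 10^-3 × 74.55 = 0.4744 g
% KCl = 0.4744 / 1.074 × 100 = 44.17 %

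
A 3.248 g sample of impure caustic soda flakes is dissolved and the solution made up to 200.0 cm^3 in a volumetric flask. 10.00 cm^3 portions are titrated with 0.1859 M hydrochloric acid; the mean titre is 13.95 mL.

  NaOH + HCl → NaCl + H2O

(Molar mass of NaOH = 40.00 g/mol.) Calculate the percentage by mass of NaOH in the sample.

63.87 %

n(HCl) per titration = 0.01395 × 0.1859 = 2.593 × 10^-3 mol
n(NaOH) in each aliquot = 2.593 × 10^-3 mol (1:1 ratio)
n(NaOH) in the whole flask = 2.593 × 10^-3 × 200.0/10.00 = 0.05187 mol
mass of NaOH = 0.05187 × 40.00 = 2.075 g
% NaOH = 2.075 / 3.248 × 100 = 63.87 %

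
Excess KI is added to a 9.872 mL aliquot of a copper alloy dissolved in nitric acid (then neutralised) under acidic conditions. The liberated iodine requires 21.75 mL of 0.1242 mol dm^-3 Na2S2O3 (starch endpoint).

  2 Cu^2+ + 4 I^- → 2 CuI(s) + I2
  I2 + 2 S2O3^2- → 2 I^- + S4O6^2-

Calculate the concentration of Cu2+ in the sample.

n(S2O3^2-) = 0.02175 × 0.1242 = 2.701 × 10^-3 mol
n(I2) = n(S2O3^2-)/2 = 1.351 × 10^-3 mol
From the 2:1 ratio, n(Cu2+) in the aliquot = 2/1 × 1.351 × 10^-3 = 2.701 × 10^-3 mol
[Cu2+] = 2.701 × 10^-3 / 0.009872 = 0.2736 mol/L

0.2736 mol/L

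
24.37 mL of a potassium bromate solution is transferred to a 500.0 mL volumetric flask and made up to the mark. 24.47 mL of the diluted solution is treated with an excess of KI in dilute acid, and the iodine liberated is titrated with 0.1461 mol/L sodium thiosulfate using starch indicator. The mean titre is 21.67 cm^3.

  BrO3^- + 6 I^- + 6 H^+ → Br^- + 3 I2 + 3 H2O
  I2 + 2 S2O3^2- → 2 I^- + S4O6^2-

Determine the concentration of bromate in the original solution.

n(S2O3^2-) = 0.02167 × 0.1461 = 3.166 × 10^-3 mol
n(I2) = n(S2O3^2-)/2 = 1.583 × 10^-3 mol
From the 1:3 ratio, n(BrO3^-) in the aliquot = 1/3 × 1.583 × 10^-3 = 5.277 × 10^-4 mol
[BrO3^-]_dilute = 5.277 × 10^-4 / 0.02447 = 0.02156 mol/L
[BrO3^-]_original = 0.02156 × 500.0/24.37 = 0.4424 mol/L

0.4424 mol/L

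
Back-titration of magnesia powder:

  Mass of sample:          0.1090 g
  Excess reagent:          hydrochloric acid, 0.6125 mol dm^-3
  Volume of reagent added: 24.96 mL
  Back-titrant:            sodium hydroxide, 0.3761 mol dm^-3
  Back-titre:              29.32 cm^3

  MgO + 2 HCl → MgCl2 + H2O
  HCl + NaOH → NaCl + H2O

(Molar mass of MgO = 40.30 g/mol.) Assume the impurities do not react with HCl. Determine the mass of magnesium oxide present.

n(HCl) added = 0.02496 × 0.6125 = 0.01529 mol
n(NaOH) used in back-titration = 0.02932 × 0.3761 = 0.01103 mol
n(HCl) left over = 0.01103 mol (1:1 ratio)
n(HCl) consumed by analyte = 0.01529 − 0.01103 = 4.261 × 10^-3 mol
From the 1:2 ratio, n(MgO) = 1/2 × 4.261 × 10^-3 = 2.130 × 10^-3 mol
mass of MgO = 2.130 × 10^-3 × 40.30 = 0.08585 g

0.08585 g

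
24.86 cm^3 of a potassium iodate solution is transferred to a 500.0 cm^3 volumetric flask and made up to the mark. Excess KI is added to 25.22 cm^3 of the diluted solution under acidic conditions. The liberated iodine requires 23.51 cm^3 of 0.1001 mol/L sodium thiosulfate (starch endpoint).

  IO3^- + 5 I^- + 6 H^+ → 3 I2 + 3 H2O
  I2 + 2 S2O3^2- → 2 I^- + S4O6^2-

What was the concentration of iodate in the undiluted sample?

n(S2O3^2-) = 0.02351 × 0.1001 = 2.353 × 10^-3 mol
n(I2) = n(S2O3^2-)/2 = 1.177 × 10^-3 mol
From the 1:3 ratio, n(IO3^-) in the aliquot = 1/3 × 1.177 × 10^-3 = 3.922 × 10^-4 mol
[IO3^-]_dilute = 3.922 × 10^-4 / 0.02522 = 0.01555 mol/L
[IO3^-]_original = 0.01555 × 500.0/24.86 = 0.3128 mol/L

0.3128 mol/L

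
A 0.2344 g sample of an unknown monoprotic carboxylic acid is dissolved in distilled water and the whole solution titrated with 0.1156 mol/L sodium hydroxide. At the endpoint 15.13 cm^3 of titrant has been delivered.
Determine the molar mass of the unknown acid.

134.0 g/mol

n(NaOH) = 0.01513 L × 0.1156 mol/L = 1.749 × 10^-3 mol
n(HA) = 1.749 × 10^-3 mol (1:1 ratio)
M = m / n = 0.2344 g / 1.749 × 10^-3 mol = 134.0 g/mol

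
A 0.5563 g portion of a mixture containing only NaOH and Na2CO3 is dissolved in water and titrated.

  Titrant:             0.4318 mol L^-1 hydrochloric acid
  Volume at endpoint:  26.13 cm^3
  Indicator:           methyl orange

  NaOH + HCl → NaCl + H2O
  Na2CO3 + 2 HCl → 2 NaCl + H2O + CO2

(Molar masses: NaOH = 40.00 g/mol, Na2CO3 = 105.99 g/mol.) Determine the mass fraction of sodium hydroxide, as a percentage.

n(HCl) = 0.02613 × 0.4318 = 0.01128 mol
Let x = n(NaOH), y = n(Na2CO3).
Titrant: 1x + 2y = 0.01128;  mass: 40.00x + 105.99y = 0.5563
Solving, x = 3.204 × 10^-3 mol, y = 4.039 × 10^-3 mol
mass of NaOH = 3.204 × 10^-3 × 40.00 = 0.1282 g
% NaOH = 0.1282 / 0.5563 × 100 = 23.04 %

23.04 %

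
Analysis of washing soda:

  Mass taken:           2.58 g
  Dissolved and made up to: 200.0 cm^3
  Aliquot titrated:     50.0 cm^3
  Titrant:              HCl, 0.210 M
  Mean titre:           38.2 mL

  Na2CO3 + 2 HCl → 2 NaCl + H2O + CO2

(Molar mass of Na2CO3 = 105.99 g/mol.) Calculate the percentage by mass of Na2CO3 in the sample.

n(HCl) per titration = 0.0382 × 0.210 = 8.02 × 10^-3 mol
From the 1:2 ratio, n(Na2CO3) in each aliquot = 1/2 × 8.02 × 10^-3 = 4.01 × 10^-3 mol
n(Na2CO3) in the whole flask = 4.01 × 10^-3 × 200.0/50.0 = 0.0160 mol
mass of Na2CO3 = 0.0160 × 105.99 = 1.70 g
% Na2CO3 = 1.70 / 2.58 × 100 = 65.9 %

65.9 %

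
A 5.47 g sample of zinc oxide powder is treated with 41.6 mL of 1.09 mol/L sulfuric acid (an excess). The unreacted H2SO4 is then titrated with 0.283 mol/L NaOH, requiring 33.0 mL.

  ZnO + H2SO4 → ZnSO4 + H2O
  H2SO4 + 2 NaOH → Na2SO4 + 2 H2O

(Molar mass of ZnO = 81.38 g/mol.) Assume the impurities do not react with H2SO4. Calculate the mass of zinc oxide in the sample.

n(H2SO4) added = 0.0416 × 1.09 = 0.0453 mol
n(NaOH) used in back-titration = 0.0330 × 0.283 = 9.34 × 10^-3 mol
From the 1:2 ratio, n(H2SO4) left over = 1/2 × 9.34 × 10^-3 = 4.67 × 10^-3 mol
n(H2SO4) consumed by analyte = 0.0453 − 4.67 × 10^-3 = 0.0407 mol
n(ZnO) = 0.0407 mol (1:1 ratio)
mass of ZnO = 0.0407 × 81.38 = 3.31 g

3.31 g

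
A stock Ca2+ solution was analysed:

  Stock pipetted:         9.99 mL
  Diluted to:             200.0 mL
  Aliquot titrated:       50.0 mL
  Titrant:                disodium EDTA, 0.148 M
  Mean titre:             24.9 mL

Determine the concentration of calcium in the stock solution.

1.48 M

Ca^2+ + EDTA^4- → [Ca(EDTA)]^2-
n(EDTA) = 0.0249 × 0.148 = 3.69 × 10^-3 mol
n(Ca2+) in the aliquot = 3.69 × 10^-3 mol (1:1 ratio)
[Ca2+]_dilute = 3.69 × 10^-3 / 0.0500 = 0.0737 mol/L
Dilution factor = 200.0 / 9.99 = 20.02
[Ca2+]_stock = 0.0737 × 20.02 = 1.48 mol/L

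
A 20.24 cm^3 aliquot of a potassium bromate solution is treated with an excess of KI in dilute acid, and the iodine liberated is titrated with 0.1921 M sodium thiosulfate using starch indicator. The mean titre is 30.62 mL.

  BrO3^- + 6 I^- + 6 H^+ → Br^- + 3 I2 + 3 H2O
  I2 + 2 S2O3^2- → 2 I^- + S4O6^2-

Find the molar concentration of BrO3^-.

n(S2O3^2-) = 0.03062 × 0.1921 = 5.882 × 10^-3 mol
n(I2) = n(S2O3^2-)/2 = 2.941 × 10^-3 mol
From the 1:3 ratio, n(BrO3^-) in the aliquot = 1/3 × 2.941 × 10^-3 = 9.804 × 10^-4 mol
[BrO3^-] = 9.804 × 10^-4 / 0.02024 = 0.04844 mol/L

0.04844 M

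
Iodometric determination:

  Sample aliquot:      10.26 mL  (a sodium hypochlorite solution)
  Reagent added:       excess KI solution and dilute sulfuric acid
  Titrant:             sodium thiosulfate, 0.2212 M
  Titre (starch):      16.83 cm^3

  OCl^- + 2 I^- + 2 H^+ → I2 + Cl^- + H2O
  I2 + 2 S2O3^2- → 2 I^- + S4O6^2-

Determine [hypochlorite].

n(S2O3^2-) = 0.01683 × 0.2212 = 3.723 × 10^-3 mol
n(I2) = n(S2O3^2-)/2 = 1.861 × 10^-3 mol
n(OCl^-) in the aliquot = 1.861 × 10^-3 mol (1:1 ratio)
[OCl^-] = 1.861 × 10^-3 / 0.01026 = 0.1814 mol/L

0.1814 M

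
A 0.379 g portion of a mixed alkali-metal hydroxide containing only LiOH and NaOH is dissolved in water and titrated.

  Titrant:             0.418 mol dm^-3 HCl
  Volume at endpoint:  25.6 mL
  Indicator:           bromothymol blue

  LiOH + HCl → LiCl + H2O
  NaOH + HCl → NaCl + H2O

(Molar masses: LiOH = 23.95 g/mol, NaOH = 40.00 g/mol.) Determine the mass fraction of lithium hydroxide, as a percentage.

n(HCl) = 0.0256 × 0.418 = 0.0107 mol
Let x = n(LiOH), y = n(NaOH).
Titrant: 1x + 1y = 0.0107;  mass: 23.95x + 40.00y = 0.379
Solving, x = 3.05 × 10^-3 mol, y = 7.65 × 10^-3 mol
mass of LiOH = 3.05 × 10^-3 × 23.95 = 0.0732 g
% LiOH = 0.0732 / 0.379 × 100 = 19.3 %

19.3 %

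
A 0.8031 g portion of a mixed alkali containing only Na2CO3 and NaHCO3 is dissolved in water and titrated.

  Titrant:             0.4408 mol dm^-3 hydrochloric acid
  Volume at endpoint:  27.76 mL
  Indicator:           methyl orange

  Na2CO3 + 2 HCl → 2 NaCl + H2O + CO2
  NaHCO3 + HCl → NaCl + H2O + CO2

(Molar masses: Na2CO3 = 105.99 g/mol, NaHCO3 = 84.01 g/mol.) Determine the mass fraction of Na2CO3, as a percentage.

47.85 %

n(HCl) = 0.02776 × 0.4408 = 0.01224 mol
Let x = n(Na2CO3), y = n(NaHCO3).
Titrant: 2x + 1y = 0.01224;  mass: 105.99x + 84.01y = 0.8031
Solving, x = 3.626 × 10^-3 mol, y = 4.985 × 10^-3 mol
mass of Na2CO3 = 3.626 × 10^-3 × 105.99 = 0.3843 g
% Na2CO3 = 0.3843 / 0.8031 × 100 = 47.85 %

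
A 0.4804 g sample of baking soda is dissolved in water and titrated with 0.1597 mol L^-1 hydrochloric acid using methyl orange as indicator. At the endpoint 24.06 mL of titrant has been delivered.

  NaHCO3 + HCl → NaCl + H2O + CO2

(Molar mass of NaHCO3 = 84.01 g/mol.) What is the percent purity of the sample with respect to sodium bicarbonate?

67.19 %

n(HCl) = 0.02406 L × 0.1597 mol/L = 3.842 × 10^-3 mol
n(NaHCO3) = 3.842 × 10^-3 mol (1:1 ratio)
mass of NaHCO3 = 3.842 × 10^-3 × 84.01 g/mol = 0.3228 g
% NaHCO3 = 0.3228 / 0.4804 × 100 = 67.19 %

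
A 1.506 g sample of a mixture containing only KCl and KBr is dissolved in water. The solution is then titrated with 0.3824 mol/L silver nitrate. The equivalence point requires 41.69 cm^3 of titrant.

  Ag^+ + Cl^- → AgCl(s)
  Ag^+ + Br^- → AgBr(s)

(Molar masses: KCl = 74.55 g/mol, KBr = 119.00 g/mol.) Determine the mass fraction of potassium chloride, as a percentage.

n(AgNO3) = 0.04169 × 0.3824 = 0.01594 mol
Let x = n(KCl), y = n(KBr).
Titrant: 1x + 1y = 0.01594;  mass: 74.55x + 119.00y = 1.506
Solving, x = 8.799 × 10^-3 mol, y = 7.143 × 10^-3 mol
mass of KCl = 8.799 × 10^-3 × 74.55 = 0.6560 g
% KCl = 0.6560 / 1.506 × 100 = 43.56 %

43.56 %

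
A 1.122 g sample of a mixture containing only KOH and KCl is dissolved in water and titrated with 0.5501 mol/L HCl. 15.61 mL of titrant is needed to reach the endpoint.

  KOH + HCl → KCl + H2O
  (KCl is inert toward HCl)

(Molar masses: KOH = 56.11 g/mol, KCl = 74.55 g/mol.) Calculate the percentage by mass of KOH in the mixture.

n(HCl) = 0.01561 × 0.5501 = 8.587 × 10^-3 mol
Let x = n(KOH), y = n(KCl).
Titrant: 1x = 8.587 × 10^-3;  mass: 56.11x + 74.55y = 1.122
Solving, x = 8.587 × 10^-3 mol, y = 8.587 × 10^-3 mol
mass of KOH = 8.587 × 10^-3 × 56.11 = 0.4818 g
% KOH = 0.4818 / 1.122 × 100 = 42.94 %

42.94 %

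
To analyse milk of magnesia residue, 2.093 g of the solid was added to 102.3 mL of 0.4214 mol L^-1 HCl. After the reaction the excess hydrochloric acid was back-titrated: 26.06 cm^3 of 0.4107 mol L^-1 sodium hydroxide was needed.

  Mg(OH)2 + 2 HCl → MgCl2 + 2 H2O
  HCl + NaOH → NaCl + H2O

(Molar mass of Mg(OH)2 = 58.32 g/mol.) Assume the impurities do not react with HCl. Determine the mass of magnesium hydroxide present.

n(HCl) added = 0.1023 × 0.4214 = 0.04311 mol
n(NaOH) used in back-titration = 0.02606 × 0.4107 = 0.01070 mol
n(HCl) left over = 0.01070 mol (1:1 ratio)
n(HCl) consumed by analyte = 0.04311 − 0.01070 = 0.03241 mol
From the 1:2 ratio, n(Mg(OH)2) = 1/2 × 0.03241 = 0.01620 mol
mass of Mg(OH)2 = 0.01620 × 58.32 = 0.9450 g

0.9450 g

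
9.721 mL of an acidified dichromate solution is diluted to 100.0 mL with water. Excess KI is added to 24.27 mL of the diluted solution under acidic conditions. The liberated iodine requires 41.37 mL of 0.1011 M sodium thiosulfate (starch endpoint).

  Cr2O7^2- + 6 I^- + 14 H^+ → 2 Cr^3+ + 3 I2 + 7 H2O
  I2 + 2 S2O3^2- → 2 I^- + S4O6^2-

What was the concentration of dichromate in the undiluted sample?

n(S2O3^2-) = 0.04137 × 0.1011 = 4.183 × 10^-3 mol
n(I2) = n(S2O3^2-)/2 = 2.091 × 10^-3 mol
From the 1:3 ratio, n(Cr2O7^2-) in the aliquot = 1/3 × 2.091 × 10^-3 = 6.971 × 10^-4 mol
[Cr2O7^2-]_dilute = 6.971 × 10^-4 / 0.02427 = 0.02872 mol/L
[Cr2O7^2-]_original = 0.02872 × 100.0/9.721 = 0.2955 mol/L

0.2955 M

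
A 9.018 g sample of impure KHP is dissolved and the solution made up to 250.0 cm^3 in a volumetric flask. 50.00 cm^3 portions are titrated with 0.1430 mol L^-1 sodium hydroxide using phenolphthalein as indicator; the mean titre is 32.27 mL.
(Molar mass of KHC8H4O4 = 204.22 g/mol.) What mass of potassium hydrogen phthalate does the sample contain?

KHC8H4O4 + NaOH → KNaC8H4O4 + H2O
n(NaOH) per titration = 0.03227 × 0.1430 = 4.615 × 10^-3 mol
n(KHC8H4O4) in each aliquot = 4.615 × 10^-3 mol (1:1 ratio)
n(KHC8H4O4) in the whole flask = 4.615 × 10^-3 × 250.0/50.00 = 0.02307 mol
mass of KHC8H4O4 = 0.02307 × 204.22 = 4.712 g

4.712 g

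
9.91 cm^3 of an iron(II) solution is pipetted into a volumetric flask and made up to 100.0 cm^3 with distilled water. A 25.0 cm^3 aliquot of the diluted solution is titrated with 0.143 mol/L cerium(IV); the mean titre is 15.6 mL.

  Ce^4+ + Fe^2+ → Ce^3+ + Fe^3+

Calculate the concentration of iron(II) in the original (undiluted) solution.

0.900 mol/L

n(Ce4+) = 0.0156 × 0.143 = 2.23 × 10^-3 mol
n(Fe2+) in the aliquot = 2.23 × 10^-3 mol (1:1 ratio)
[Fe2+]_dilute = 2.23 × 10^-3 / 0.0250 = 0.0892 mol/L
Dilution factor = 100.0 / 9.91 = 10.09
[Fe2+]_stock = 0.0892 × 10.09 = 0.900 mol/L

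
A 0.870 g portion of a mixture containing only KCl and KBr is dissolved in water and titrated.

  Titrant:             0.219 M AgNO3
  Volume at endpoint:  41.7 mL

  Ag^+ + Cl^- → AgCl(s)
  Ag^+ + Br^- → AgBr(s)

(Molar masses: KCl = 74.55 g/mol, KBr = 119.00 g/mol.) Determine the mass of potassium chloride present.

n(AgNO3) = 0.0417 × 0.219 = 9.13 × 10^-3 mol
Let x = n(KCl), y = n(KBr).
Titrant: 1x + 1y = 9.13 × 10^-3;  mass: 74.55x + 119.00y = 0.870
Solving, x = 4.88 × 10^-3 mol, y = 4.26 × 10^-3 mol
mass of KCl = 4.88 × 10^-3 × 74.55 = 0.364 g

0.364 g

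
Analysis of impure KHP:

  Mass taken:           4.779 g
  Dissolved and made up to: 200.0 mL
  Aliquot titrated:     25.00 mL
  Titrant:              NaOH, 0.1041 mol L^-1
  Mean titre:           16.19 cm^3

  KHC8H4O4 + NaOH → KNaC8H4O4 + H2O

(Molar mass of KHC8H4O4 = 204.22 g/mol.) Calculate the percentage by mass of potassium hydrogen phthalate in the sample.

57.62 %

n(NaOH) per titration = 0.01619 × 0.1041 = 1.685 × 10^-3 mol
n(KHC8H4O4) in each aliquot = 1.685 × 10^-3 mol (1:1 ratio)
n(KHC8H4O4) in the whole flask = 1.685 × 10^-3 × 200.0/25.00 = 0.01348 mol
mass of KHC8H4O4 = 0.01348 × 204.22 = 2.754 g
% KHC8H4O4 = 2.754 / 4.779 × 100 = 57.62 %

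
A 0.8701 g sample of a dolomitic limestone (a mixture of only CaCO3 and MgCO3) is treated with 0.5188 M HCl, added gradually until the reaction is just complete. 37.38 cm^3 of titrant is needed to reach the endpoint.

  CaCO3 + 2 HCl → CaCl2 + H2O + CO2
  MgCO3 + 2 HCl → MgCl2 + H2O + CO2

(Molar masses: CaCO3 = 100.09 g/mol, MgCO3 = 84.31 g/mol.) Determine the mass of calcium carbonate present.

n(HCl) = 0.03738 × 0.5188 = 0.01939 mol
Let x = n(CaCO3), y = n(MgCO3).
Titrant: 2x + 2y = 0.01939;  mass: 100.09x + 84.31y = 0.8701
Solving, x = 3.333 × 10^-3 mol, y = 6.363 × 10^-3 mol
mass of CaCO3 = 3.333 × 10^-3 × 100.09 = 0.3336 g

0.3336 g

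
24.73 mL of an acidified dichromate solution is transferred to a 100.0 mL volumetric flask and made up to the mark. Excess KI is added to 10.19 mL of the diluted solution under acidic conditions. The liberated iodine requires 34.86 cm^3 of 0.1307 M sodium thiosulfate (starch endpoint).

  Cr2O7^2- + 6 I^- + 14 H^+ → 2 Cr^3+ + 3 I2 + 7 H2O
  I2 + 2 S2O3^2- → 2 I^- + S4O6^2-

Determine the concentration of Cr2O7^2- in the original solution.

0.3013 M

n(S2O3^2-) = 0.03486 × 0.1307 = 4.556 × 10^-3 mol
n(I2) = n(S2O3^2-)/2 = 2.278 × 10^-3 mol
From the 1:3 ratio, n(Cr2O7^2-) in the aliquot = 1/3 × 2.278 × 10^-3 = 7.594 × 10^-4 mol
[Cr2O7^2-]_dilute = 7.594 × 10^-4 / 0.01019 = 0.07452 mol/L
[Cr2O7^2-]_original = 0.07452 × 100.0/24.73 = 0.3013 mol/L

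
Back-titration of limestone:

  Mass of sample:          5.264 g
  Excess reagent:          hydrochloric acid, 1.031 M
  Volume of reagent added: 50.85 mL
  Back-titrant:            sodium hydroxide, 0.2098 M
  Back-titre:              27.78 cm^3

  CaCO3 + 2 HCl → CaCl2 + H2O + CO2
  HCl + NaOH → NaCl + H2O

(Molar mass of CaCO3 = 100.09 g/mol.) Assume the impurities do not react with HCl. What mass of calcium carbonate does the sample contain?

2.332 g

n(HCl) added = 0.05085 × 1.031 = 0.05243 mol
n(NaOH) used in back-titration = 0.02778 × 0.2098 = 5.828 × 10^-3 mol
n(HCl) left over = 5.828 × 10^-3 mol (1:1 ratio)
n(HCl) consumed by analyte = 0.05243 − 5.828 × 10^-3 = 0.04660 mol
From the 1:2 ratio, n(CaCO3) = 1/2 × 0.04660 = 0.02330 mol
mass of CaCO3 = 0.02330 × 100.09 = 2.332 g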